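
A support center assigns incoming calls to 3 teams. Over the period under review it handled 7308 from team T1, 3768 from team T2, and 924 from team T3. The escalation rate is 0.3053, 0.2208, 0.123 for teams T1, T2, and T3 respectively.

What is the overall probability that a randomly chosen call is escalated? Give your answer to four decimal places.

Total: 7308 + 3768 + 924 = 12000.
P(T1) = 7308/12000 = 0.609. P(T2) = 3768/12000 = 0.314. P(T3) = 924/12000 = 0.077.
P(E) = P(E|T1)·P(T1) + P(E|T2)·P(T2) + P(E|T3)·P(T3)
      = 0.3053·0.609 + 0.2208·0.314 + 0.123·0.077
      = 0.1859277 + 0.0693312 + 0.009471 = 0.2647299

0.2647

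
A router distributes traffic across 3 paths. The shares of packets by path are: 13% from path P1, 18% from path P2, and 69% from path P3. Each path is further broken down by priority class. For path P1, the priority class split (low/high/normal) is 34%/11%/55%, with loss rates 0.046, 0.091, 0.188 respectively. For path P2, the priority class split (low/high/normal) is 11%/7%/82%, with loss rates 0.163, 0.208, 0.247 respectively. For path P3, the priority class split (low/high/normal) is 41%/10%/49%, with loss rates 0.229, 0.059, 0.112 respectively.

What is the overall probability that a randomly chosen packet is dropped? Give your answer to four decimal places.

P(L|P1) = 0.34·0.046 + 0.11·0.091 + 0.55·0.188 = 0.01564 + 0.01001 + 0.1034 = 0.12905
P(L|P2) = 0.11·0.163 + 0.07·0.208 + 0.82·0.247 = 0.01793 + 0.01456 + 0.20254 = 0.23503
P(L|P3) = 0.41·0.229 + 0.1·0.059 + 0.49·0.112 = 0.09389 + 0.0059 + 0.05488 = 0.15467
By total probability over the outer partition,
P(L) = 0.13·0.12905 + 0.18·0.23503 + 0.69·0.15467
      = 0.0167765 + 0.0423054 + 0.1067223 = 0.1658042

P(L) ≈ 0.1658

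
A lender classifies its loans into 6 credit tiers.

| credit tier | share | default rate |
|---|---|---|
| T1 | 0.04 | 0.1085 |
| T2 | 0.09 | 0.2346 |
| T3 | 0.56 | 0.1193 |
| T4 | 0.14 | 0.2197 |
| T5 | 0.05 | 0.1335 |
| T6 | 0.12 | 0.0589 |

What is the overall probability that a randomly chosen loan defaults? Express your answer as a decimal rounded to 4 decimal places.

P(D) ≈ 0.1368

P(D) = P(D|T1)·P(T1) + P(D|T2)·P(T2) + P(D|T3)·P(T3) + P(D|T4)·P(T4) + P(D|T5)·P(T5) + P(D|T6)·P(T6)
      = 0.1085·0.04 + 0.2346·0.09 + 0.1193·0.56 + 0.2197·0.14 + 0.1335·0.05 + 0.0589·0.12
      = 0.00434 + 0.021114 + 0.066808 + 0.030758 + 0.006675 + 0.007068 = 0.136763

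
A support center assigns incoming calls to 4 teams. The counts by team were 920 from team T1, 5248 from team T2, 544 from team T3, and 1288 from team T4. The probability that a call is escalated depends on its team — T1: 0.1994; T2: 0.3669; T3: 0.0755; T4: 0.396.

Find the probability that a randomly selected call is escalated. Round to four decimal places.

0.3325

Total: 920 + 5248 + 544 + 1288 = 8000.
P(T1) = 920/8000 = 0.115. P(T2) = 5248/8000 = 0.656. P(T3) = 544/8000 = 0.068. P(T4) = 1288/8000 = 0.161.
P(E) = P(E|T1)·P(T1) + P(E|T2)·P(T2) + P(E|T3)·P(T3) + P(E|T4)·P(T4)
      = 0.1994·0.115 + 0.3669·0.656 + 0.0755·0.068 + 0.396·0.161
      = 0.022931 + 0.2406864 + 0.005134 + 0.063756 = 0.3325074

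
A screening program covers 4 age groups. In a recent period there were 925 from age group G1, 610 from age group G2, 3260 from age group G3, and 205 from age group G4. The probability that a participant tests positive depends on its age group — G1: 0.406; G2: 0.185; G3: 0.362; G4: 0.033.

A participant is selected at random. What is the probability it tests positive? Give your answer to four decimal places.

0.3351

Total: 925 + 610 + 3260 + 205 = 5000.
P(G1) = 925/5000 = 0.185. P(G2) = 610/5000 = 0.122. P(G3) = 3260/5000 = 0.652. P(G4) = 205/5000 = 0.041.
Using total probability over the partition,
P(T) = P(T|G1)·P(G1) + P(T|G2)·P(G2) + P(T|G3)·P(G3) + P(T|G4)·P(G4)
      = 0.406·0.185 + 0.185·0.122 + 0.362·0.652 + 0.033·0.041
      = 0.07511 + 0.02257 + 0.236024 + 0.001353 = 0.335057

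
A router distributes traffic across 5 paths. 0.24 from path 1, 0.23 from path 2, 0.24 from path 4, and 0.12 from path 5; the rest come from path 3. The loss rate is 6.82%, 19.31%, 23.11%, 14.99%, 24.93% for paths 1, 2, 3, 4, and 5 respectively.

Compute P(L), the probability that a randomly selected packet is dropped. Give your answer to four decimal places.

P(3) = 1 − (0.24 + 0.23 + 0.24 + 0.12) = 0.17.
Using total probability over the partition,
P(L) = P(L|1)·P(1) + P(L|2)·P(2) + P(L|3)·P(3) + P(L|4)·P(4) + P(L|5)·P(5)
      = 0.0682·0.24 + 0.1931·0.23 + 0.2311·0.17 + 0.1499·0.24 + 0.2493·0.12
      = 0.016368 + 0.044413 + 0.039287 + 0.035976 + 0.029916 = 0.16596

P(L) ≈ 0.1660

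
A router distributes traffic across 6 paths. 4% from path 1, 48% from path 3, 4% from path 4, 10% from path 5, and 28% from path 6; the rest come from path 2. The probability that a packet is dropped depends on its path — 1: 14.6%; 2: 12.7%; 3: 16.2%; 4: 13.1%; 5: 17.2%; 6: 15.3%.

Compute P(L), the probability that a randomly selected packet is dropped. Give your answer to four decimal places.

P(2) = 1 − (0.04 + 0.48 + 0.04 + 0.1 + 0.28) = 0.06.
P(L) = P(L|1)·P(1) + P(L|2)·P(2) + P(L|3)·P(3) + P(L|4)·P(4) + P(L|5)·P(5) + P(L|6)·P(6)
      = 0.146·0.04 + 0.127·0.06 + 0.162·0.48 + 0.131·0.04 + 0.172·0.1 + 0.153·0.28
      = 0.00584 + 0.00762 + 0.07776 + 0.00524 + 0.0172 + 0.04284 = 0.1565

0.1565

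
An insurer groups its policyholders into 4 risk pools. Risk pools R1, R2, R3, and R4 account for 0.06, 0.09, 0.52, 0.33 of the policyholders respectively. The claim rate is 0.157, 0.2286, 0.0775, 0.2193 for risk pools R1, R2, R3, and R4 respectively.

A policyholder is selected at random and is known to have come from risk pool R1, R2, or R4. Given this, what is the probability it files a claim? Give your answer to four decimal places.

Let S = {R1, R2, R4}.
P(S) = 0.06 + 0.09 + 0.33 = 0.48.
P(C ∩ S) = 0.157·0.06 + 0.2286·0.09 + 0.2193·0.33 = 0.00942 + 0.020574 + 0.072369 = 0.102363.
P(C | S) = 0.102363 / 0.48 = 0.213256…

0.2133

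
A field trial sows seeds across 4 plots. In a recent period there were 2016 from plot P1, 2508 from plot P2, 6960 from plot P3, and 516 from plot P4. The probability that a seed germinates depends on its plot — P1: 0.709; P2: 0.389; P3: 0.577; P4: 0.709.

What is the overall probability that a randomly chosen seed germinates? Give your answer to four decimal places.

P(G) ≈ 0.5656

Total: 2016 + 2508 + 6960 + 516 = 12000.
P(P1) = 2016/12000 = 0.168. P(P2) = 2508/12000 = 0.209. P(P3) = 6960/12000 = 0.58. P(P4) = 516/12000 = 0.043.
Summing over the partition,
P(G) = P(G|P1)·P(P1) + P(G|P2)·P(P2) + P(G|P3)·P(P3) + P(G|P4)·P(P4)
      = 0.709·0.168 + 0.389·0.209 + 0.577·0.58 + 0.709·0.043
      = 0.119112 + 0.081301 + 0.33466 + 0.030487 = 0.56556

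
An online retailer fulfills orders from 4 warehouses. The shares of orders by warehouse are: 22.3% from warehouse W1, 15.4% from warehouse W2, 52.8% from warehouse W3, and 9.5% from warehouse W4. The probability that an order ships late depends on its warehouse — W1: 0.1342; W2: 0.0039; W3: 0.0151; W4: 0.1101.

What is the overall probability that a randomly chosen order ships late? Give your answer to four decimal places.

P(L) ≈ 0.0490

By the law of total probability,
P(L) = P(L|W1)·P(W1) + P(L|W2)·P(W2) + P(L|W3)·P(W3) + P(L|W4)·P(W4)
      = 0.1342·0.223 + 0.0039·0.154 + 0.0151·0.528 + 0.1101·0.095
      = 0.0299266 + 0.0006006 + 0.0079728 + 0.0104595 = 0.0489595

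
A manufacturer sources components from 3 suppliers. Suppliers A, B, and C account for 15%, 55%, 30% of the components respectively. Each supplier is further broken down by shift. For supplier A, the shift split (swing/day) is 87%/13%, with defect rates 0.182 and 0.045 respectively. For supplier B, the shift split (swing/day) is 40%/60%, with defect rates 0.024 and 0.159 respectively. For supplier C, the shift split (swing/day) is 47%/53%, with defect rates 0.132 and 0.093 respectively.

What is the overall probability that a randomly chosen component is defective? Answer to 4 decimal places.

P(D|A) = 0.87·0.182 + 0.13·0.045 = 0.15834 + 0.00585 = 0.16419
P(D|B) = 0.4·0.024 + 0.6·0.159 = 0.0096 + 0.0954 = 0.105
P(D|C) = 0.47·0.132 + 0.53·0.093 = 0.06204 + 0.04929 = 0.11133
By total probability over the outer partition,
P(D) = 0.15·0.16419 + 0.55·0.105 + 0.3·0.11133
      = 0.0246285 + 0.05775 + 0.033399 = 0.1157775

0.1158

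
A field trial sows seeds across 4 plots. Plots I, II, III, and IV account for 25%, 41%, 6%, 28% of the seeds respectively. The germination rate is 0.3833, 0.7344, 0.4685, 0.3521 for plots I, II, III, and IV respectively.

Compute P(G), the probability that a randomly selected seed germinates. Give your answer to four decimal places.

Summing over the partition,
P(G) = P(G|I)·P(I) + P(G|II)·P(II) + P(G|III)·P(III) + P(G|IV)·P(IV)
      = 0.3833·0.25 + 0.7344·0.41 + 0.4685·0.06 + 0.3521·0.28
      = 0.095825 + 0.301104 + 0.02811 + 0.098588 = 0.523627

0.5236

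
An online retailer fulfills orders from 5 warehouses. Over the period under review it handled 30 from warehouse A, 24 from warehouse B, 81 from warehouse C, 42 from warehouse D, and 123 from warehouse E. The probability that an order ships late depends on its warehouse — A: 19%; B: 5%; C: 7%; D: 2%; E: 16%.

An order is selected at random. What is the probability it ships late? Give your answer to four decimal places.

0.1103

Total: 30 + 24 + 81 + 42 + 123 = 300.
P(A) = 30/300 = 0.1. P(B) = 24/300 = 0.08. P(C) = 81/300 = 0.27. P(D) = 42/300 = 0.14. P(E) = 123/300 = 0.41.
P(L) = P(L|A)·P(A) + P(L|B)·P(B) + P(L|C)·P(C) + P(L|D)·P(D) + P(L|E)·P(E)
      = 0.19·0.1 + 0.05·0.08 + 0.07·0.27 + 0.02·0.14 + 0.16·0.41
      = 0.019 + 0.004 + 0.0189 + 0.0028 + 0.0656 = 0.1103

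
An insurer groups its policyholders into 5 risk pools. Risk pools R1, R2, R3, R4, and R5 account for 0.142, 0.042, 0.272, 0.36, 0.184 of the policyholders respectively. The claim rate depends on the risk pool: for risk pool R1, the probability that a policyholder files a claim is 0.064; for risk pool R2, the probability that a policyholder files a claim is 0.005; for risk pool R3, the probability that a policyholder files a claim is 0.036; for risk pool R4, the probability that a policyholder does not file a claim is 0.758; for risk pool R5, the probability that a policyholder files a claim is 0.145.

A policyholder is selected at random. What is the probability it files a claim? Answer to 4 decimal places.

P(C) ≈ 0.1329

P(C|R4) = 1 − 0.758 = 0.242.
P(C) = P(C|R1)·P(R1) + P(C|R2)·P(R2) + P(C|R3)·P(R3) + P(C|R4)·P(R4) + P(C|R5)·P(R5)
      = 0.064·0.142 + 0.005·0.042 + 0.036·0.272 + 0.242·0.36 + 0.145·0.184
      = 0.009088 + 0.00021 + 0.009792 + 0.08712 + 0.02668 = 0.13289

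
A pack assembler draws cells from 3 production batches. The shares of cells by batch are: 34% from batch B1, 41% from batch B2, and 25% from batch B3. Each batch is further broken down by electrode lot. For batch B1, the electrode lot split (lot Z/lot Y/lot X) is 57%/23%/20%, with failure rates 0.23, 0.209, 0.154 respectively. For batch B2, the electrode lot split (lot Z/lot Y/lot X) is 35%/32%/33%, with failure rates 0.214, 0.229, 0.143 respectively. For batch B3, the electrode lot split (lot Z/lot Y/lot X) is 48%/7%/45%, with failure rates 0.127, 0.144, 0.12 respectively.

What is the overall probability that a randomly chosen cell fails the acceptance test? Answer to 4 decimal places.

P(F|B1) = 0.57·0.23 + 0.23·0.209 + 0.2·0.154 = 0.1311 + 0.04807 + 0.0308 = 0.20997
P(F|B2) = 0.35·0.214 + 0.32·0.229 + 0.33·0.143 = 0.0749 + 0.07328 + 0.04719 = 0.19537
P(F|B3) = 0.48·0.127 + 0.07·0.144 + 0.45·0.12 = 0.06096 + 0.01008 + 0.054 = 0.12504
By total probability over the outer partition,
P(F) = 0.34·0.20997 + 0.41·0.19537 + 0.25·0.12504
      = 0.0713898 + 0.0801017 + 0.03126 = 0.1827515

P(F) ≈ 0.1828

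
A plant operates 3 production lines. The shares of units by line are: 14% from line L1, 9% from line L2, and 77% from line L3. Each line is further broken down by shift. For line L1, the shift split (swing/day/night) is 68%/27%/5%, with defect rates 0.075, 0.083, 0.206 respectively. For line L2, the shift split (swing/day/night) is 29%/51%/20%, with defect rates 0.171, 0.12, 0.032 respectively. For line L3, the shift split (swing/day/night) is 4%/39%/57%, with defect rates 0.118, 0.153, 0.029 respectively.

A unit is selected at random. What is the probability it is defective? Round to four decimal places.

P(D) ≈ 0.0846

P(D|L1) = 0.68·0.075 + 0.27·0.083 + 0.05·0.206 = 0.051 + 0.02241 + 0.0103 = 0.08371
P(D|L2) = 0.29·0.171 + 0.51·0.12 + 0.2·0.032 = 0.04959 + 0.0612 + 0.0064 = 0.11719
P(D|L3) = 0.04·0.118 + 0.39·0.153 + 0.57·0.029 = 0.00472 + 0.05967 + 0.01653 = 0.08092
By total probability over the outer partition,
P(D) = 0.14·0.08371 + 0.09·0.11719 + 0.77·0.08092
      = 0.0117194 + 0.0105471 + 0.0623084 = 0.0845749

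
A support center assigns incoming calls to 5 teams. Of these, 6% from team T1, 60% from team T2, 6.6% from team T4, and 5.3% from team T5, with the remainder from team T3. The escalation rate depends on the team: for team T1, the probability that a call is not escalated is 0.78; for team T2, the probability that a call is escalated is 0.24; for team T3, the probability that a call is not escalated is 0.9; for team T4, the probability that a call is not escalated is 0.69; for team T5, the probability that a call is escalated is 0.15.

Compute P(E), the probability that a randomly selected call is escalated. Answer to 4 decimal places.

0.2077

P(T3) = 1 − (0.06 + 0.6 + 0.066 + 0.053) = 0.221.
P(E|T1) = 1 − 0.78 = 0.22.
P(E|T3) = 1 − 0.9 = 0.1.
P(E|T4) = 1 − 0.69 = 0.31.
Using total probability over the partition,
P(E) = P(E|T1)·P(T1) + P(E|T2)·P(T2) + P(E|T3)·P(T3) + P(E|T4)·P(T4) + P(E|T5)·P(T5)
      = 0.22·0.06 + 0.24·0.6 + 0.1·0.221 + 0.31·0.066 + 0.15·0.053
      = 0.0132 + 0.144 + 0.0221 + 0.02046 + 0.00795 = 0.20771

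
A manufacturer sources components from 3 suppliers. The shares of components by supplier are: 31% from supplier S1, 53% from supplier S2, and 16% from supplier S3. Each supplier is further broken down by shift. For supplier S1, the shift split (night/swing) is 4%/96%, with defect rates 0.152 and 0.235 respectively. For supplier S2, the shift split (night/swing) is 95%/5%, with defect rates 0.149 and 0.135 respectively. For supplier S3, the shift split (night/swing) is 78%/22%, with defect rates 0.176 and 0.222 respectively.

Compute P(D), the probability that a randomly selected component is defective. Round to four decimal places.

P(D|S1) = 0.04·0.152 + 0.96·0.235 = 0.00608 + 0.2256 = 0.23168
P(D|S2) = 0.95·0.149 + 0.05·0.135 = 0.14155 + 0.00675 = 0.1483
P(D|S3) = 0.78·0.176 + 0.22·0.222 = 0.13728 + 0.04884 = 0.18612
By total probability over the outer partition,
P(D) = 0.31·0.23168 + 0.53·0.1483 + 0.16·0.18612
      = 0.0718208 + 0.078599 + 0.0297792 = 0.180199

0.1802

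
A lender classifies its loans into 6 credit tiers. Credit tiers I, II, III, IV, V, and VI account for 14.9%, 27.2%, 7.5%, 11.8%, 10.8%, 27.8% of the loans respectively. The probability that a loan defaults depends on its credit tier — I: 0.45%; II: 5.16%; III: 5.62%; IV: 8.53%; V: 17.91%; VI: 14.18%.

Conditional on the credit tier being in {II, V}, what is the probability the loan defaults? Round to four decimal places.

Let S = {II, V}.
P(S) = 0.272 + 0.108 = 0.38.
P(D ∩ S) = 0.0516·0.272 + 0.1791·0.108 = 0.0140352 + 0.0193428 = 0.033378.
P(D | S) = 0.033378 / 0.38 = 0.087837…

0.0878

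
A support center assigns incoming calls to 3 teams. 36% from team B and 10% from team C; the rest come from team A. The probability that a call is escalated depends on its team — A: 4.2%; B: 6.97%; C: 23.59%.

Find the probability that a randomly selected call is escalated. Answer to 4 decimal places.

P(A) = 1 − (0.36 + 0.1) = 0.54.
By the law of total probability,
P(E) = P(E|A)·P(A) + P(E|B)·P(B) + P(E|C)·P(C)
      = 0.042·0.54 + 0.0697·0.36 + 0.2359·0.1
      = 0.02268 + 0.025092 + 0.02359 = 0.071362

0.0714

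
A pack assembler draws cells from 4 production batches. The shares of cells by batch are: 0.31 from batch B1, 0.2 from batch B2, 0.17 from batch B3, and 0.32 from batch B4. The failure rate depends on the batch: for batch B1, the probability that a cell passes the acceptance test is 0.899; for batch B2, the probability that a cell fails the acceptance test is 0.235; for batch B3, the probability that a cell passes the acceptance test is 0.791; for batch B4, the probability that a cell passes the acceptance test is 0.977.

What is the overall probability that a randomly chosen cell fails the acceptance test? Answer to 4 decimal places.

P(F|B1) = 1 − 0.899 = 0.101.
P(F|B3) = 1 − 0.791 = 0.209.
P(F|B4) = 1 − 0.977 = 0.023.
By the law of total probability,
P(F) = P(F|B1)·P(B1) + P(F|B2)·P(B2) + P(F|B3)·P(B3) + P(F|B4)·P(B4)
      = 0.101·0.31 + 0.235·0.2 + 0.209·0.17 + 0.023·0.32
      = 0.03131 + 0.047 + 0.03553 + 0.00736 = 0.1212

P(F) ≈ 0.1212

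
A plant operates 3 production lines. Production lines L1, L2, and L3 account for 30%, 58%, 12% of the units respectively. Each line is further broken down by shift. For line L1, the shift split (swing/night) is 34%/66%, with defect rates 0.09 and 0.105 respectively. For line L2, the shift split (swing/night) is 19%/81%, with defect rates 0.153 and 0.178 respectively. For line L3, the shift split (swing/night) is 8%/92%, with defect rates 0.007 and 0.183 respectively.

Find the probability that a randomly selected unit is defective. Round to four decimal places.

0.1507

P(D|L1) = 0.34·0.09 + 0.66·0.105 = 0.0306 + 0.0693 = 0.0999
P(D|L2) = 0.19·0.153 + 0.81·0.178 = 0.02907 + 0.14418 = 0.17325
P(D|L3) = 0.08·0.007 + 0.92·0.183 = 0.00056 + 0.16836 = 0.16892
Then overall,
P(D) = 0.3·0.0999 + 0.58·0.17325 + 0.12·0.16892
      = 0.02997 + 0.100485 + 0.0202704 = 0.1507254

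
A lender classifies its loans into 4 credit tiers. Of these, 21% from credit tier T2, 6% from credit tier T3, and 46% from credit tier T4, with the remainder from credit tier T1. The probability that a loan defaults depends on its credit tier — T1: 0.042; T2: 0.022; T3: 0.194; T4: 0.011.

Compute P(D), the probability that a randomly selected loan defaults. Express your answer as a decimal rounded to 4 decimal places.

P(D) ≈ 0.0327

P(T1) = 1 − (0.21 + 0.06 + 0.46) = 0.27.
Using total probability over the partition,
P(D) = P(D|T1)·P(T1) + P(D|T2)·P(T2) + P(D|T3)·P(T3) + P(D|T4)·P(T4)
      = 0.042·0.27 + 0.022·0.21 + 0.194·0.06 + 0.011·0.46
      = 0.01134 + 0.00462 + 0.01164 + 0.00506 = 0.03266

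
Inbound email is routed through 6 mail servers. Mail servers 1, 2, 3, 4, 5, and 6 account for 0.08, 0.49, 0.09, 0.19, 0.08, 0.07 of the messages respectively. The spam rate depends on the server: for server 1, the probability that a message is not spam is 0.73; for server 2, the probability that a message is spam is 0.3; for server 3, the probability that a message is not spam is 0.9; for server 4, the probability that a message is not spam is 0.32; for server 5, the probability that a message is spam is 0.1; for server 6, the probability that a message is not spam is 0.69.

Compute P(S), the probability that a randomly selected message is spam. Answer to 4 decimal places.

P(S|1) = 1 − 0.73 = 0.27.
P(S|3) = 1 − 0.9 = 0.1.
P(S|4) = 1 − 0.32 = 0.68.
P(S|6) = 1 − 0.69 = 0.31.
P(S) = P(S|1)·P(1) + P(S|2)·P(2) + P(S|3)·P(3) + P(S|4)·P(4) + P(S|5)·P(5) + P(S|6)·P(6)
      = 0.27·0.08 + 0.3·0.49 + 0.1·0.09 + 0.68·0.19 + 0.1·0.08 + 0.31·0.07
      = 0.0216 + 0.147 + 0.009 + 0.1292 + 0.008 + 0.0217 = 0.3365

0.3365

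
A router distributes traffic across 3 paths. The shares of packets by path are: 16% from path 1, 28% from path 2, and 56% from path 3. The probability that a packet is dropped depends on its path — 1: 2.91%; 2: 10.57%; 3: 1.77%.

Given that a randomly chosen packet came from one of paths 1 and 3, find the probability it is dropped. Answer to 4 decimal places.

0.0202

Let S = {1, 3}.
P(S) = 0.16 + 0.56 = 0.72.
P(L ∩ S) = 0.0291·0.16 + 0.0177·0.56 = 0.004656 + 0.009912 = 0.014568.
P(L | S) = 0.014568 / 0.72 = 0.020233…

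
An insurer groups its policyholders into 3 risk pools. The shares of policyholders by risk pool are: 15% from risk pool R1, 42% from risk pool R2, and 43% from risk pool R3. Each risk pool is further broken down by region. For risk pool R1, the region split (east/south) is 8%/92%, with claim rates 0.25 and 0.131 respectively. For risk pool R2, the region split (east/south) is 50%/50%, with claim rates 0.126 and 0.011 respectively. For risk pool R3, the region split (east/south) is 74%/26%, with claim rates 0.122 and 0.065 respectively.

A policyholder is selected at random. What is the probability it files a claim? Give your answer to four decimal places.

P(C|R1) = 0.08·0.25 + 0.92·0.131 = 0.02 + 0.12052 = 0.14052
P(C|R2) = 0.5·0.126 + 0.5·0.011 = 0.063 + 0.0055 = 0.0685
P(C|R3) = 0.74·0.122 + 0.26·0.065 = 0.09028 + 0.0169 = 0.10718
Then overall,
P(C) = 0.15·0.14052 + 0.42·0.0685 + 0.43·0.10718
      = 0.021078 + 0.02877 + 0.0460874 = 0.0959354

0.0959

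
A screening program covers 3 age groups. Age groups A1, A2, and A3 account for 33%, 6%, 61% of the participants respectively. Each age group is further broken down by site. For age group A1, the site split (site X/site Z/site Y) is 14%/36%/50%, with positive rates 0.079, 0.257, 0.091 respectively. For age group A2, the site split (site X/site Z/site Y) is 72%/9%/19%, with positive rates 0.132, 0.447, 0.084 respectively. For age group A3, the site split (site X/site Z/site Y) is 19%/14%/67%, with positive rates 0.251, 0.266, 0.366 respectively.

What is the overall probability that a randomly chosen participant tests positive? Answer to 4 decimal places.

P(T) ≈ 0.2597

P(T|A1) = 0.14·0.079 + 0.36·0.257 + 0.5·0.091 = 0.01106 + 0.09252 + 0.0455 = 0.14908
P(T|A2) = 0.72·0.132 + 0.09·0.447 + 0.19·0.084 = 0.09504 + 0.04023 + 0.01596 = 0.15123
P(T|A3) = 0.19·0.251 + 0.14·0.266 + 0.67·0.366 = 0.04769 + 0.03724 + 0.24522 = 0.33015
By total probability over the outer partition,
P(T) = 0.33·0.14908 + 0.06·0.15123 + 0.61·0.33015
      = 0.0491964 + 0.0090738 + 0.2013915 = 0.2596617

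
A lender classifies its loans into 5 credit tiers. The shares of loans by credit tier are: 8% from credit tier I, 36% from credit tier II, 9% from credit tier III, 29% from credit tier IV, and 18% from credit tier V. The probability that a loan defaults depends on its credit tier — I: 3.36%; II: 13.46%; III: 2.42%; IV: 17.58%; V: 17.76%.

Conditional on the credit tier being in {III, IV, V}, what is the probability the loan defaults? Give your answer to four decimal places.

Let S = {III, IV, V}.
P(S) = 0.09 + 0.29 + 0.18 = 0.56.
P(D ∩ S) = 0.0242·0.09 + 0.1758·0.29 + 0.1776·0.18 = 0.002178 + 0.050982 + 0.031968 = 0.085128.
P(D | S) = 0.085128 / 0.56 = 0.152014…

0.1520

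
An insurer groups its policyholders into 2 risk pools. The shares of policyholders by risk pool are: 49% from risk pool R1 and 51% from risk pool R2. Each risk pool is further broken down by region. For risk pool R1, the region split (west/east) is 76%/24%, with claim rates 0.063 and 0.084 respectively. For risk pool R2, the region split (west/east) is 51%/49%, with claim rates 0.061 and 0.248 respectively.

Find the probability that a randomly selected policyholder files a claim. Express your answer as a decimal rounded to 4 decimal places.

P(C|R1) = 0.76·0.063 + 0.24·0.084 = 0.04788 + 0.02016 = 0.06804
P(C|R2) = 0.51·0.061 + 0.49·0.248 = 0.03111 + 0.12152 = 0.15263
By total probability over the outer partition,
P(C) = 0.49·0.06804 + 0.51·0.15263
      = 0.0333396 + 0.0778413 = 0.1111809

P(C) ≈ 0.1112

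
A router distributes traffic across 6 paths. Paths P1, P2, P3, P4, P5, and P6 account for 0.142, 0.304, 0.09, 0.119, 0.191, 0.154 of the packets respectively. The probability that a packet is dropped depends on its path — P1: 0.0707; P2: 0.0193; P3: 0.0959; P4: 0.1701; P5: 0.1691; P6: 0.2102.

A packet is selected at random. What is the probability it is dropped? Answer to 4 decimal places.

By the law of total probability,
P(L) = P(L|P1)·P(P1) + P(L|P2)·P(P2) + P(L|P3)·P(P3) + P(L|P4)·P(P4) + P(L|P5)·P(P5) + P(L|P6)·P(P6)
      = 0.0707·0.142 + 0.0193·0.304 + 0.0959·0.09 + 0.1701·0.119 + 0.1691·0.191 + 0.2102·0.154
      = 0.0100394 + 0.0058672 + 0.008631 + 0.0202419 + 0.0322981 + 0.0323708 = 0.1094484

P(L) ≈ 0.1094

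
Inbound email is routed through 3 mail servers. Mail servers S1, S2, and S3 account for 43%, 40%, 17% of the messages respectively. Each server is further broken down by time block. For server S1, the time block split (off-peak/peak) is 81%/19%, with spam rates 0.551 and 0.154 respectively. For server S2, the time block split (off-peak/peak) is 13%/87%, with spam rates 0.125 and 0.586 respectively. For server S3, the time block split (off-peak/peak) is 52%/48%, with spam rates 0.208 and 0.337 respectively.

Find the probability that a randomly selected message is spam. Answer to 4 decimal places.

P(S|S1) = 0.81·0.551 + 0.19·0.154 = 0.44631 + 0.02926 = 0.47557
P(S|S2) = 0.13·0.125 + 0.87·0.586 = 0.01625 + 0.50982 = 0.52607
P(S|S3) = 0.52·0.208 + 0.48·0.337 = 0.10816 + 0.16176 = 0.26992
By total probability over the outer partition,
P(S) = 0.43·0.47557 + 0.4·0.52607 + 0.17·0.26992
      = 0.2044951 + 0.210428 + 0.0458864 = 0.4608095

P(S) ≈ 0.4608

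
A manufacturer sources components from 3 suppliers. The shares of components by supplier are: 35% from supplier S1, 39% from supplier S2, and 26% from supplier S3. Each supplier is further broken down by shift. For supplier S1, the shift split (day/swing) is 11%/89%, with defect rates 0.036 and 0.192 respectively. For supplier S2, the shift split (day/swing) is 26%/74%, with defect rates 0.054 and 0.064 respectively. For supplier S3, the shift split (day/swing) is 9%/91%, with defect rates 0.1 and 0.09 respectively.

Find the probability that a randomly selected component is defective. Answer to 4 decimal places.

P(D) ≈ 0.1088

P(D|S1) = 0.11·0.036 + 0.89·0.192 = 0.00396 + 0.17088 = 0.17484
P(D|S2) = 0.26·0.054 + 0.74·0.064 = 0.01404 + 0.04736 = 0.0614
P(D|S3) = 0.09·0.1 + 0.91·0.09 = 0.009 + 0.0819 = 0.0909
By total probability over the outer partition,
P(D) = 0.35·0.17484 + 0.39·0.0614 + 0.26·0.0909
      = 0.061194 + 0.023946 + 0.023634 = 0.108774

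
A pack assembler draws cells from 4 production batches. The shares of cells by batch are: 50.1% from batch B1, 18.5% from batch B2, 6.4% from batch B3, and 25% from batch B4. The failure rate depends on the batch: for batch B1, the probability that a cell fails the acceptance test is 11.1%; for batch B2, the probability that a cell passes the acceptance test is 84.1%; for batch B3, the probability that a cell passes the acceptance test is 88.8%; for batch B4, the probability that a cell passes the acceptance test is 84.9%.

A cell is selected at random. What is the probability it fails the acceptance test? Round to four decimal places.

0.1299

P(F|B2) = 1 − 0.841 = 0.159.
P(F|B3) = 1 − 0.888 = 0.112.
P(F|B4) = 1 − 0.849 = 0.151.
Summing over the partition,
P(F) = P(F|B1)·P(B1) + P(F|B2)·P(B2) + P(F|B3)·P(B3) + P(F|B4)·P(B4)
      = 0.111·0.501 + 0.159·0.185 + 0.112·0.064 + 0.151·0.25
      = 0.055611 + 0.029415 + 0.007168 + 0.03775 = 0.129944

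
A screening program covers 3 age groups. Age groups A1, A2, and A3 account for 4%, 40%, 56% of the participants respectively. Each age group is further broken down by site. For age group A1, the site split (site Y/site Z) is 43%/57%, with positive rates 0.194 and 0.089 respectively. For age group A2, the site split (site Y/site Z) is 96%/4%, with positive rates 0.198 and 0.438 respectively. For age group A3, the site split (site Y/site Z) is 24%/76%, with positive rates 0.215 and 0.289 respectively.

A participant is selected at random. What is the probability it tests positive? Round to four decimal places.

P(T|A1) = 0.43·0.194 + 0.57·0.089 = 0.08342 + 0.05073 = 0.13415
P(T|A2) = 0.96·0.198 + 0.04·0.438 = 0.19008 + 0.01752 = 0.2076
P(T|A3) = 0.24·0.215 + 0.76·0.289 = 0.0516 + 0.21964 = 0.27124
Then overall,
P(T) = 0.04·0.13415 + 0.4·0.2076 + 0.56·0.27124
      = 0.005366 + 0.08304 + 0.1518944 = 0.2403004

0.2403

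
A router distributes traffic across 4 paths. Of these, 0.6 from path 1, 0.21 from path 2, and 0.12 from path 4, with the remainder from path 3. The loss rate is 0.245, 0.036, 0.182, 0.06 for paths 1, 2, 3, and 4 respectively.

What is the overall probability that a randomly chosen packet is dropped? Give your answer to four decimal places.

P(3) = 1 − (0.6 + 0.21 + 0.12) = 0.07.
P(L) = P(L|1)·P(1) + P(L|2)·P(2) + P(L|3)·P(3) + P(L|4)·P(4)
      = 0.245·0.6 + 0.036·0.21 + 0.182·0.07 + 0.06·0.12
      = 0.147 + 0.00756 + 0.01274 + 0.0072 = 0.1745

P(L) ≈ 0.1745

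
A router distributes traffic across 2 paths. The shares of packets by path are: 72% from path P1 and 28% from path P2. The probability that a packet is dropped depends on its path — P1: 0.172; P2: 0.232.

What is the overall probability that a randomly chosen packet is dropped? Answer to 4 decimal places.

0.1888

Summing over the partition,
P(L) = P(L|P1)·P(P1) + P(L|P2)·P(P2)
      = 0.172·0.72 + 0.232·0.28
      = 0.12384 + 0.06496 = 0.1888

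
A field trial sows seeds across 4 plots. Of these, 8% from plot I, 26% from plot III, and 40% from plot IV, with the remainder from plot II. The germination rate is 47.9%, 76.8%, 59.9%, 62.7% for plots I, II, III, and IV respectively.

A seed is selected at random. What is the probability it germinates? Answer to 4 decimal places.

P(II) = 1 − (0.08 + 0.26 + 0.4) = 0.26.
Using total probability over the partition,
P(G) = P(G|I)·P(I) + P(G|II)·P(II) + P(G|III)·P(III) + P(G|IV)·P(IV)
      = 0.479·0.08 + 0.768·0.26 + 0.599·0.26 + 0.627·0.4
      = 0.03832 + 0.19968 + 0.15574 + 0.2508 = 0.64454

P(G) ≈ 0.6445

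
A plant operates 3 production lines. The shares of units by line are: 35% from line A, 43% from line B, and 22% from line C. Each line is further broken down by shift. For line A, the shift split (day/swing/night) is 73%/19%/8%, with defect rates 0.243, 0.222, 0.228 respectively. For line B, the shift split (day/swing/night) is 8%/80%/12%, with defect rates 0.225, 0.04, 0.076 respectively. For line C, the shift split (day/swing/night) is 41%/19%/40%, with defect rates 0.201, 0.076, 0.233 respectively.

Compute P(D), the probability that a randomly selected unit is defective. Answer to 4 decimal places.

0.1505

P(D|A) = 0.73·0.243 + 0.19·0.222 + 0.08·0.228 = 0.17739 + 0.04218 + 0.01824 = 0.23781
P(D|B) = 0.08·0.225 + 0.8·0.04 + 0.12·0.076 = 0.018 + 0.032 + 0.00912 = 0.05912
P(D|C) = 0.41·0.201 + 0.19·0.076 + 0.4·0.233 = 0.08241 + 0.01444 + 0.0932 = 0.19005
By total probability over the outer partition,
P(D) = 0.35·0.23781 + 0.43·0.05912 + 0.22·0.19005
      = 0.0832335 + 0.0254216 + 0.041811 = 0.1504661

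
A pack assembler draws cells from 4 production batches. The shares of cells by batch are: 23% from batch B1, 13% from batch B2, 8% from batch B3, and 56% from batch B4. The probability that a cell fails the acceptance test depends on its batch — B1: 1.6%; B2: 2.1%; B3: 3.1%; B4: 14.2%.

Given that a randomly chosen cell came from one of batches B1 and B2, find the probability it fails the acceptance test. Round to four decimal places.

Let S = {B1, B2}.
P(S) = 0.23 + 0.13 = 0.36.
P(F ∩ S) = 0.016·0.23 + 0.021·0.13 = 0.00368 + 0.00273 = 0.00641.
P(F | S) = 0.00641 / 0.36 = 0.017806…

0.0178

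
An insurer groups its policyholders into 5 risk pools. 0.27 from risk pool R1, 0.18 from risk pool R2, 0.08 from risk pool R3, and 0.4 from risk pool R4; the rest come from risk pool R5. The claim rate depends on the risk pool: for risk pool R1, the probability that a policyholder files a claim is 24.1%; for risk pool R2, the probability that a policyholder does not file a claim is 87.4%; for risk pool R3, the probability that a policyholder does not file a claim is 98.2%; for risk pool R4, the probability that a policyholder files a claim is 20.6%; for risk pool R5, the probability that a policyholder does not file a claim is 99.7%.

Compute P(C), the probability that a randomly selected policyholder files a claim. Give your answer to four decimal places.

0.1718

P(R5) = 1 − (0.27 + 0.18 + 0.08 + 0.4) = 0.07.
P(C|R2) = 1 − 0.874 = 0.126.
P(C|R3) = 1 − 0.982 = 0.018.
P(C|R5) = 1 − 0.997 = 0.003.
P(C) = P(C|R1)·P(R1) + P(C|R2)·P(R2) + P(C|R3)·P(R3) + P(C|R4)·P(R4) + P(C|R5)·P(R5)
      = 0.241·0.27 + 0.126·0.18 + 0.018·0.08 + 0.206·0.4 + 0.003·0.07
      = 0.06507 + 0.02268 + 0.00144 + 0.0824 + 0.00021 = 0.1718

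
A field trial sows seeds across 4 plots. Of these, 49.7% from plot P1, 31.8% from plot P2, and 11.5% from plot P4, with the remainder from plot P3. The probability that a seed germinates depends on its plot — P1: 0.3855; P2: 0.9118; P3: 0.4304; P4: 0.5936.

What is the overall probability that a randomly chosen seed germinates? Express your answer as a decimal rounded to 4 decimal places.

0.5799

P(P3) = 1 − (0.497 + 0.318 + 0.115) = 0.07.
P(G) = P(G|P1)·P(P1) + P(G|P2)·P(P2) + P(G|P3)·P(P3) + P(G|P4)·P(P4)
      = 0.3855·0.497 + 0.9118·0.318 + 0.4304·0.07 + 0.5936·0.115
      = 0.1915935 + 0.2899524 + 0.030128 + 0.068264 = 0.5799379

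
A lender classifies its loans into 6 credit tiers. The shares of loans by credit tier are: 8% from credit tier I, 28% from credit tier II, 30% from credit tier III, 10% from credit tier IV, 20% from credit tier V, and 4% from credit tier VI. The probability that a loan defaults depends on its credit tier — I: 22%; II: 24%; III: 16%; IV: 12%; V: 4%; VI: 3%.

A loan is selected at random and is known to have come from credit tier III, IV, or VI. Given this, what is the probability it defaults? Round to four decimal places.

0.1391

Let S = {III, IV, VI}.
P(S) = 0.3 + 0.1 + 0.04 = 0.44.
P(D ∩ S) = 0.16·0.3 + 0.12·0.1 + 0.03·0.04 = 0.048 + 0.012 + 0.0012 = 0.0612.
P(D | S) = 0.0612 / 0.44 = 0.139091…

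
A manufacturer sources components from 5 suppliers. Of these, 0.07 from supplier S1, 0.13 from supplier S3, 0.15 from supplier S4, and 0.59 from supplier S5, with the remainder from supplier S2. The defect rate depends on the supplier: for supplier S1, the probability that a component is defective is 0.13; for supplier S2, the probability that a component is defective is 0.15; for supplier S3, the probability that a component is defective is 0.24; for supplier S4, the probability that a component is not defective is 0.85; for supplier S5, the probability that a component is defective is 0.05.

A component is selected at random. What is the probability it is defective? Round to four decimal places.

P(S2) = 1 − (0.07 + 0.13 + 0.15 + 0.59) = 0.06.
P(D|S4) = 1 − 0.85 = 0.15.
P(D) = P(D|S1)·P(S1) + P(D|S2)·P(S2) + P(D|S3)·P(S3) + P(D|S4)·P(S4) + P(D|S5)·P(S5)
      = 0.13·0.07 + 0.15·0.06 + 0.24·0.13 + 0.15·0.15 + 0.05·0.59
      = 0.0091 + 0.009 + 0.0312 + 0.0225 + 0.0295 = 0.1013

0.1013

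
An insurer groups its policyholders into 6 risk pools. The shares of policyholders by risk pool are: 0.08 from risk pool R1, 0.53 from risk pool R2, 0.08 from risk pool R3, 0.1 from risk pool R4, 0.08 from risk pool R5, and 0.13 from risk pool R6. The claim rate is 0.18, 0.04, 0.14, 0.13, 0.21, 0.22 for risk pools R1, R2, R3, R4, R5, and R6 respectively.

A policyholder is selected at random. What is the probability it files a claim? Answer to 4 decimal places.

P(C) ≈ 0.1052

Summing over the partition,
P(C) = P(C|R1)·P(R1) + P(C|R2)·P(R2) + P(C|R3)·P(R3) + P(C|R4)·P(R4) + P(C|R5)·P(R5) + P(C|R6)·P(R6)
      = 0.18·0.08 + 0.04·0.53 + 0.14·0.08 + 0.13·0.1 + 0.21·0.08 + 0.22·0.13
      = 0.0144 + 0.0212 + 0.0112 + 0.013 + 0.0168 + 0.0286 = 0.1052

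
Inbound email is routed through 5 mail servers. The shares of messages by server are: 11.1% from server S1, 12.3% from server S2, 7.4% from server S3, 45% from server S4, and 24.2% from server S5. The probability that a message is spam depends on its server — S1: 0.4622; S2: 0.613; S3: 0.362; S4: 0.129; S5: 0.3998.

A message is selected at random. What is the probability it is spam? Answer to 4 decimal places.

Summing over the partition,
P(S) = P(S|S1)·P(S1) + P(S|S2)·P(S2) + P(S|S3)·P(S3) + P(S|S4)·P(S4) + P(S|S5)·P(S5)
      = 0.4622·0.111 + 0.613·0.123 + 0.362·0.074 + 0.129·0.45 + 0.3998·0.242
      = 0.0513042 + 0.075399 + 0.026788 + 0.05805 + 0.0967516 = 0.3082928

0.3083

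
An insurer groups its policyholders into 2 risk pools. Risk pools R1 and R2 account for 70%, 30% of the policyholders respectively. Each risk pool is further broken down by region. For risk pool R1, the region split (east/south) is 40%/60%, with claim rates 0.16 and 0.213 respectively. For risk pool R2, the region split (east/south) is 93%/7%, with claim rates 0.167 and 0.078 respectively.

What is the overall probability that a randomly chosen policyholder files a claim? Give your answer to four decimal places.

P(C) ≈ 0.1825

P(C|R1) = 0.4·0.16 + 0.6·0.213 = 0.064 + 0.1278 = 0.1918
P(C|R2) = 0.93·0.167 + 0.07·0.078 = 0.15531 + 0.00546 = 0.16077
Then overall,
P(C) = 0.7·0.1918 + 0.3·0.16077
      = 0.13426 + 0.048231 = 0.182491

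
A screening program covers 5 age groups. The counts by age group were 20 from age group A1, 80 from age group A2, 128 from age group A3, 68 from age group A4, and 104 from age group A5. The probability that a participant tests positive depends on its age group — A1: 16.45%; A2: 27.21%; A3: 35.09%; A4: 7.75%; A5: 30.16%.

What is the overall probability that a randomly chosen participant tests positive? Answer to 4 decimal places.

Total: 20 + 80 + 128 + 68 + 104 = 400.
P(A1) = 20/400 = 0.05. P(A2) = 80/400 = 0.2. P(A3) = 128/400 = 0.32. P(A4) = 68/400 = 0.17. P(A5) = 104/400 = 0.26.
By the law of total probability,
P(T) = P(T|A1)·P(A1) + P(T|A2)·P(A2) + P(T|A3)·P(A3) + P(T|A4)·P(A4) + P(T|A5)·P(A5)
      = 0.1645·0.05 + 0.2721·0.2 + 0.3509·0.32 + 0.0775·0.17 + 0.3016·0.26
      = 0.008225 + 0.05442 + 0.112288 + 0.013175 + 0.078416 = 0.266524

0.2665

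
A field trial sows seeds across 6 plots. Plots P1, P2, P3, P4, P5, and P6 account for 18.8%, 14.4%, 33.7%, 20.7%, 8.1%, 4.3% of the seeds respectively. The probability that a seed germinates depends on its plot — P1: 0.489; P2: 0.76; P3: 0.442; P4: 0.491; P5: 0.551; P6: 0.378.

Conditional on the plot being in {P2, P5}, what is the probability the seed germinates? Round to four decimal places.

Let S = {P2, P5}.
P(S) = 0.144 + 0.081 = 0.225.
P(G ∩ S) = 0.76·0.144 + 0.551·0.081 = 0.10944 + 0.044631 = 0.154071.
P(G | S) = 0.154071 / 0.225 = 0.684760…

P(G|S) ≈ 0.6848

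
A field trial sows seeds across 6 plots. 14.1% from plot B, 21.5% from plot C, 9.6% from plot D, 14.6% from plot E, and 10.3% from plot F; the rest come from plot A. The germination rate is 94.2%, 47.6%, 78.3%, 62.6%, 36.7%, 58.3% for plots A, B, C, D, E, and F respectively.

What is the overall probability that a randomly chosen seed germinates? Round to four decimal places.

0.6908

P(A) = 1 − (0.141 + 0.215 + 0.096 + 0.146 + 0.103) = 0.299.
P(G) = P(G|A)·P(A) + P(G|B)·P(B) + P(G|C)·P(C) + P(G|D)·P(D) + P(G|E)·P(E) + P(G|F)·P(F)
      = 0.942·0.299 + 0.476·0.141 + 0.783·0.215 + 0.626·0.096 + 0.367·0.146 + 0.583·0.103
      = 0.281658 + 0.067116 + 0.168345 + 0.060096 + 0.053582 + 0.060049 = 0.690846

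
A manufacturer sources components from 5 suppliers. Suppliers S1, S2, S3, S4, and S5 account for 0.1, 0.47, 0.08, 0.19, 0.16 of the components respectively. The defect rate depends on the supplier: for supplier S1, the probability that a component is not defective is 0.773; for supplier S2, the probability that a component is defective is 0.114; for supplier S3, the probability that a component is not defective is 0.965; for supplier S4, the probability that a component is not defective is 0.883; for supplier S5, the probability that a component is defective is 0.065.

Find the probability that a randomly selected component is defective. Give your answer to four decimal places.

0.1117

P(D|S1) = 1 − 0.773 = 0.227.
P(D|S3) = 1 − 0.965 = 0.035.
P(D|S4) = 1 − 0.883 = 0.117.
Using total probability over the partition,
P(D) = P(D|S1)·P(S1) + P(D|S2)·P(S2) + P(D|S3)·P(S3) + P(D|S4)·P(S4) + P(D|S5)·P(S5)
      = 0.227·0.1 + 0.114·0.47 + 0.035·0.08 + 0.117·0.19 + 0.065·0.16
      = 0.0227 + 0.05358 + 0.0028 + 0.02223 + 0.0104 = 0.11171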